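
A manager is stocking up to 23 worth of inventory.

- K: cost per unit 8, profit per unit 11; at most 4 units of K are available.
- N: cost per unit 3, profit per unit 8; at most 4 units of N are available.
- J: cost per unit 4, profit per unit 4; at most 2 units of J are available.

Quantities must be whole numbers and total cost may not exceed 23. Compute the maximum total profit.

43

This is a bounded integer knapsack.
4×N and 2×J: cost 20 ≤ 23, profit 4·8 + 2·4 = 40.
1×K and 4×N: cost 20 ≤ 23, profit 1·11 + 4·8 = 43.
Best is 43.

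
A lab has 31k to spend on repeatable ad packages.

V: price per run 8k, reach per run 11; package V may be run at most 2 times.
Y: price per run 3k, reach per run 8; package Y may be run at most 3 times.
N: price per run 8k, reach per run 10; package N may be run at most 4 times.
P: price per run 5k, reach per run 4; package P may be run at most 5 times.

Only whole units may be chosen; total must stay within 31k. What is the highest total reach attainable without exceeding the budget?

50

1×V, 3×Y, 1×N, and 1×P: price 30 ≤ 31, reach 1·11 + 3·8 + 1·10 + 1·4 = 49.
2×V, 3×Y, and 1×P: price 30 ≤ 31, reach 2·11 + 3·8 + 1·4 = 50.
Best is 50.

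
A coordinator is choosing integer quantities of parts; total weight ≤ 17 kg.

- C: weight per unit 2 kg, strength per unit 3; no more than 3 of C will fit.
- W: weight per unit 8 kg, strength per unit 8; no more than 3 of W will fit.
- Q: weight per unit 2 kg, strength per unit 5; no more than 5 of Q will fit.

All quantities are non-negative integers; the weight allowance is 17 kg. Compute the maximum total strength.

Q has the best ratio (5/2); taking only Q gives at most 5×5 = 25 (stopped by the supply cap of 5).
Mixing does better — 3×C and 5×Q: weight 16 ≤ 17, strength 3·3 + 5·5 = 34.

34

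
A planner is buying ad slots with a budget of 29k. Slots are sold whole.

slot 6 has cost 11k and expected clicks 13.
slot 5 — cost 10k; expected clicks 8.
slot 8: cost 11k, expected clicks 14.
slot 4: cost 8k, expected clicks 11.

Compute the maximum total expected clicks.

33

Treat it as a binary knapsack problem.
Allowing fractional choices, the relaxed optimum would be about 36.8, but ad slots are indivisible.
slot 6 + slot 8: cost 11 + 11 = 22 ≤ 29, expected clicks 13 + 14 = 27.
slot 6 + slot 5 + slot 4: cost 11 + 10 + 8 = 29 ≤ 29, expected clicks 13 + 8 + 11 = 32.
slot 5 + slot 8 + slot 4: cost 10 + 11 + 8 = 29 ≤ 29, expected clicks 8 + 14 + 11 = 33.
Best is slot 5, slot 8, and slot 4 with total expected clicks 33.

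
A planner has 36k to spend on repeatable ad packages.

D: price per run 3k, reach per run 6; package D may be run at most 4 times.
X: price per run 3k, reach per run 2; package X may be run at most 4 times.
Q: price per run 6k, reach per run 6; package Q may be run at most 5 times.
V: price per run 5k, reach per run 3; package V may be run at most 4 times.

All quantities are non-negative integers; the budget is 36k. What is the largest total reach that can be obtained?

This is a bounded integer knapsack.
4×D, 2×X, and 3×Q: price 36 ≤ 36, reach 4·6 + 2·2 + 3·6 = 46.
4×D and 4×Q: price 36 ≤ 36, reach 4·6 + 4·6 = 48.
Best is 48.

48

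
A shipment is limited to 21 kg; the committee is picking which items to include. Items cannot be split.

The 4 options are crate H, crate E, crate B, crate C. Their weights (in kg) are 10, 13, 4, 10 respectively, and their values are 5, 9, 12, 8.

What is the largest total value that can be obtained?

21

Take crate E and crate B: weight 13 + 4 = 17 ≤ 21, value 9 + 12 = 21.
No other feasible combination does better.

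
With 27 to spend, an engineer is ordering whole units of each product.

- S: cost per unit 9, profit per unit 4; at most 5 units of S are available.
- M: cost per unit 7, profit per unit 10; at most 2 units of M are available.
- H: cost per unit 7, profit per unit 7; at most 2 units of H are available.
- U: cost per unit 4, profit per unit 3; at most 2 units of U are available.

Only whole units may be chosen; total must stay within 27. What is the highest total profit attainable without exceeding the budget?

Take 2×M, 1×H, and 1×U: cost 25 ≤ 27, profit 2·10 + 1·7 + 1·3 = 30.
M has the best ratio (10/7) and is taken to its limit of 2; remaining capacity is filled optimally with the others.

30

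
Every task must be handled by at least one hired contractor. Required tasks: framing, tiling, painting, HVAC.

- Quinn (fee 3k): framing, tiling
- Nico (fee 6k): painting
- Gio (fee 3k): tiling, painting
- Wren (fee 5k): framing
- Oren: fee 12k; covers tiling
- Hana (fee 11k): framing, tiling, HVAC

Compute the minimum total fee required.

14

This is an integer covering problem.
The greedy cost-per-new-task heuristic would pick Quinn, Gio, and Hana for 17, but a cheaper cover exists.
Choose Gio and Hana: together they cover framing, tiling, painting, HVAC — every task.
Total fee: 3 + 11 = 14.
No cover costs less than 14.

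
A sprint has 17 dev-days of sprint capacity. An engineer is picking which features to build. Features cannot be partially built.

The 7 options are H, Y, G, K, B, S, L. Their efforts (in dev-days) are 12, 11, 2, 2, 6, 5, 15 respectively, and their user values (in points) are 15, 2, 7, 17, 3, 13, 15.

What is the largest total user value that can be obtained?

H + G + K: effort 12 + 2 + 2 = 16 ≤ 17, user value 15 + 7 + 17 = 39.
G + K + S: effort 2 + 2 + 5 = 9 ≤ 17, user value 7 + 17 + 13 = 37.
G + K + B + S: effort 2 + 2 + 6 + 5 = 15 ≤ 17, user value 7 + 17 + 3 + 13 = 40.
Best is G, K, B, and S with total user value 40.

40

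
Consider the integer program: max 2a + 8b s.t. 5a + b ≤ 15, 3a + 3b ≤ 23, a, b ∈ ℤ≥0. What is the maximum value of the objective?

56

Relaxing integrality, the LP optimum is 61.33 at (a,b) = (0, 7.67), which is not an integer point.
(a,b)=(0,7): 5·0+1·7=7≤15, 3·0+3·7=21≤23, objective 56.
(a,b)=(1,6): 5·1+1·6=11≤15, 3·1+3·6=21≤23, objective 50.
(a,b)=(0,6): 5·0+1·6=6≤15, 3·0+3·6=18≤23, objective 48.
The best lattice point is (0,7), giving 56.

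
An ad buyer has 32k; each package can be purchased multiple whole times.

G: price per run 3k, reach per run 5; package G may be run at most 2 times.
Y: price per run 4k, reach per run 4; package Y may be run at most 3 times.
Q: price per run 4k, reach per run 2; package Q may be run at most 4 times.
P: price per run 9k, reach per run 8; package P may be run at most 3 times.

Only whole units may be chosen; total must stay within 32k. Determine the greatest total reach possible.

34

This is a bounded integer knapsack.
2×G, 1×Y, 1×Q, and 2×P: price 32 ≤ 32, reach 2·5 + 1·4 + 1·2 + 2·8 = 32.
2×G, 2×Y, and 2×P: price 32 ≤ 32, reach 2·5 + 2·4 + 2·8 = 34.
Best is 34.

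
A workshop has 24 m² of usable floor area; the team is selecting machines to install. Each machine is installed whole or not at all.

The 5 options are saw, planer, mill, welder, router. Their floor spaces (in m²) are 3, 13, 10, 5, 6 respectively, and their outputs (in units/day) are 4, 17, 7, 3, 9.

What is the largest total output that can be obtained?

Take saw, planer, and router: floor space 3 + 13 + 6 = 22 ≤ 24, output 4 + 17 + 9 = 30.
No other feasible combination does better.

30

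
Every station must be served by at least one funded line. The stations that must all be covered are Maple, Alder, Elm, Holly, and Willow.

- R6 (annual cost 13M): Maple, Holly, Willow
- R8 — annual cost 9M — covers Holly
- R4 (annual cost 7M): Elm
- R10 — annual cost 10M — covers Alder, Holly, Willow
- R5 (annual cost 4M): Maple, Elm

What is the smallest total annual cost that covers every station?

Choose R10 and R5: together they cover Maple, Alder, Elm, Holly, Willow — every station.
Total annual cost: 10 + 4 = 14.
No cover costs less than 14.

14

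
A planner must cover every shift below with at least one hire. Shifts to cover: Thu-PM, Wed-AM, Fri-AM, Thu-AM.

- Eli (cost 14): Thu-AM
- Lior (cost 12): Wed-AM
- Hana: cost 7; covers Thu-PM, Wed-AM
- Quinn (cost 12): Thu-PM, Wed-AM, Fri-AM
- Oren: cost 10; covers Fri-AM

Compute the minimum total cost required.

This is a weighted set-cover instance.
The greedy cost-per-new-shift heuristic would pick Hana, Oren, and Eli for 31, but a cheaper cover exists.
Choose Eli and Quinn: together they cover Thu-PM, Wed-AM, Fri-AM, Thu-AM — every shift.
Total cost: 14 + 12 = 26.
No cover costs less than 26.

26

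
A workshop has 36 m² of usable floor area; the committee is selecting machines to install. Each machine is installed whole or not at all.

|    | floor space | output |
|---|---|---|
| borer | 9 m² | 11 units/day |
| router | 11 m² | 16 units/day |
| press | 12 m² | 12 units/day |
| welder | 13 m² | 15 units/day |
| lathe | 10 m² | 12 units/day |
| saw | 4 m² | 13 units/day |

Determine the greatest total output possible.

52

This is an integer program with binary decision variables.
Take borer, router, lathe, and saw: floor space 9 + 11 + 10 + 4 = 34 ≤ 36, output 11 + 16 + 12 + 13 = 52.
No feasible combination exceeds this.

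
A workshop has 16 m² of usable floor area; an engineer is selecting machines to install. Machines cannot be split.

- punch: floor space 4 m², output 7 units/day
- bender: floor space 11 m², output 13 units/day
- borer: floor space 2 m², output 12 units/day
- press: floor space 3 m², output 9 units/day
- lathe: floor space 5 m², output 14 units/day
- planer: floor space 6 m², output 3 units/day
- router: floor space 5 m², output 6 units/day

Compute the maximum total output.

42

Take punch, borer, press, and lathe: floor space 4 + 2 + 3 + 5 = 14 ≤ 16, output 7 + 12 + 9 + 14 = 42.
No other feasible combination does better.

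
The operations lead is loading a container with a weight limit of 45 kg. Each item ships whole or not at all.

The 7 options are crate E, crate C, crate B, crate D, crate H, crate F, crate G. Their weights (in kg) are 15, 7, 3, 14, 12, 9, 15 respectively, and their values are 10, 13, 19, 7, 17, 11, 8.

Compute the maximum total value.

67

Allowing fractional choices, the relaxed optimum would be about 69.3, but items are indivisible.
crate C + crate B + crate H + crate F: weight 7 + 3 + 12 + 9 = 31 ≤ 45, value 13 + 19 + 17 + 11 = 60.
crate C + crate B + crate D + crate H + crate F: weight 7 + 3 + 14 + 12 + 9 = 45 ≤ 45, value 13 + 19 + 7 + 17 + 11 = 67.
Best is crate C, crate B, crate D, crate H, and crate F with total value 67.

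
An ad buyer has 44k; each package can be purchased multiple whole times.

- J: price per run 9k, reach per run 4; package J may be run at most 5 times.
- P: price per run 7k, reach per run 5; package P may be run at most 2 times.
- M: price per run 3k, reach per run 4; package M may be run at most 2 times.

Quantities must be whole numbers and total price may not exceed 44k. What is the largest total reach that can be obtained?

3×J, 2×P, and 1×M: price 44 ≤ 44, reach 3·4 + 2·5 + 1·4 = 26.
2×J, 2×P, and 2×M: price 38 ≤ 44, reach 2·4 + 2·5 + 2·4 = 26.
Best is 26.

26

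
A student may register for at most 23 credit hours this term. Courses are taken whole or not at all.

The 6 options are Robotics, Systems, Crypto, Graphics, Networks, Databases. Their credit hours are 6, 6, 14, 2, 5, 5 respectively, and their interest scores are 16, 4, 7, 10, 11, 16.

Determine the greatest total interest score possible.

Treat it as a binary knapsack problem.
Allowing fractional choices, the relaxed optimum would be about 56.3, but courses are indivisible.
Robotics + Graphics + Networks + Databases: credit hours 6 + 2 + 5 + 5 = 18 ≤ 23, interest score 16 + 10 + 11 + 16 = 53.
Robotics + Systems + Networks + Databases: credit hours 6 + 6 + 5 + 5 = 22 ≤ 23, interest score 16 + 4 + 11 + 16 = 47.
Best is Robotics, Graphics, Networks, and Databases with total interest score 53.

53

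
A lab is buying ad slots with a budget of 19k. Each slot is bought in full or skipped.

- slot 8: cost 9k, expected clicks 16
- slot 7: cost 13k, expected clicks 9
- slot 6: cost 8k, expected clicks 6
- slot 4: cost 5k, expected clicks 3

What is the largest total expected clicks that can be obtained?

22

Allowing fractional choices, the relaxed optimum would be about 23.4, but ad slots are indivisible.
slot 8 + slot 6: cost 9 + 8 = 17 ≤ 19, expected clicks 16 + 6 = 22.
slot 8 + slot 4: cost 9 + 5 = 14 ≤ 19, expected clicks 16 + 3 = 19.
Best is slot 8 and slot 6 with total expected clicks 22.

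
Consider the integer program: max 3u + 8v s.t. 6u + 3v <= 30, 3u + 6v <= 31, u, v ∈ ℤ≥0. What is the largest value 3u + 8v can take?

Relaxing integrality, the LP optimum is 41.33 at (u,v) = (0, 5.17), which is not an integer point.
(u,v)=(0,5): 6·0+3·5=15≤30, 3·0+6·5=30≤31, objective 40.
(u,v)=(1,4): 6·1+3·4=18≤30, 3·1+6·4=27≤31, objective 35.
(u,v)=(0,4): 6·0+3·4=12≤30, 3·0+6·4=24≤31, objective 32.
Maximum is 40 at (u,v)=(0,5).

40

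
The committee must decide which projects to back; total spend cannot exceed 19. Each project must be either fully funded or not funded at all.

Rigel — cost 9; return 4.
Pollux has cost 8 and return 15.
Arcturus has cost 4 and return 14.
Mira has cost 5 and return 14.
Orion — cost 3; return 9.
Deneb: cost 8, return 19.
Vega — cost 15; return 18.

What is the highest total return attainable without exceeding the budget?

Take Arcturus, Mira, and Deneb: cost 4 + 5 + 8 = 17 ≤ 19, return 14 + 14 + 19 = 47.
No other feasible combination does better.

47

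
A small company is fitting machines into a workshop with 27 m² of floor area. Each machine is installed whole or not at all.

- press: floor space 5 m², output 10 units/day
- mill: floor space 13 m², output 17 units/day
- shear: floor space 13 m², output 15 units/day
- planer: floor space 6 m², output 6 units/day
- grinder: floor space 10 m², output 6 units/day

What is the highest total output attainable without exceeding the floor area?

33

Take press, mill, and planer: floor space 5 + 13 + 6 = 24 ≤ 27, output 10 + 17 + 6 = 33.
No other feasible combination does better.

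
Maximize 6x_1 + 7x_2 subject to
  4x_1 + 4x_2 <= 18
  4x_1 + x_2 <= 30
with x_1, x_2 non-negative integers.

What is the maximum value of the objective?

28

Relaxing integrality, the LP optimum is 31.50 at (x_1,x_2) = (0, 4.5), which is not an integer point.
(x_1,x_2)=(0,4): 4·0+4·4=16≤18, 4·0+1·4=4≤30, objective 28.
(x_1,x_2)=(1,3): 4·1+4·3=16≤18, 4·1+1·3=7≤30, objective 27.
(x_1,x_2)=(0,3): 4·0+4·3=12≤18, 4·0+1·3=3≤30, objective 21.
No feasible integer point exceeds 28.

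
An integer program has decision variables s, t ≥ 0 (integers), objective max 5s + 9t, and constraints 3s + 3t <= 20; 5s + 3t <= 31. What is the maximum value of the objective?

Relaxing integrality, the LP optimum is 60.00 at (s,t) = (0, 6.67), which is not an integer point.
(s,t)=(0,6): 3·0+3·6=18≤20, 5·0+3·6=18≤31, objective 54.
(s,t)=(1,5): 3·1+3·5=18≤20, 5·1+3·5=20≤31, objective 50.
(s,t)=(0,5): 3·0+3·5=15≤20, 5·0+3·5=15≤31, objective 45.
No feasible integer point exceeds 54.

54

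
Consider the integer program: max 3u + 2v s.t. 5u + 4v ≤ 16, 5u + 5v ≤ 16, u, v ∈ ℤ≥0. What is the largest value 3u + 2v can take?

(u,v)=(3,0): 5·3+4·0=15≤16, 5·3+5·0=15≤16, objective 9.
(u,v)=(2,1): 5·2+4·1=14≤16, 5·2+5·1=15≤16, objective 8.
(u,v)=(2,0): 5·2+4·0=10≤16, 5·2+5·0=10≤16, objective 6.
The best lattice point is (3,0), giving 9.

9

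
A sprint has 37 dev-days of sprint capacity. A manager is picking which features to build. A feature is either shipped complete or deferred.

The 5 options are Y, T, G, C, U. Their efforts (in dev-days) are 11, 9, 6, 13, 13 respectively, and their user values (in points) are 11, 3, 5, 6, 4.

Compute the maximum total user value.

22

This is an integer program with binary decision variables.
Take Y, G, and C: effort 11 + 6 + 13 = 30 ≤ 37, user value 11 + 5 + 6 = 22.
No other feasible combination does better.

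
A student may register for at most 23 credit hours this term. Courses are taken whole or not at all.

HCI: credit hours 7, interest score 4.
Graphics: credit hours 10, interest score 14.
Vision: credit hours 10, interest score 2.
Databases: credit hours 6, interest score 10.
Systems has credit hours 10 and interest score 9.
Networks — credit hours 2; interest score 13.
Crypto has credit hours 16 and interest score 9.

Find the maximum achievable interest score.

37

Allowing fractional choices, the relaxed optimum would be about 41.5, but courses are indivisible.
Graphics + Systems + Networks: credit hours 10 + 10 + 2 = 22 ≤ 23, interest score 14 + 9 + 13 = 36.
Graphics + Databases + Networks: credit hours 10 + 6 + 2 = 18 ≤ 23, interest score 14 + 10 + 13 = 37.
Databases + Systems + Networks: credit hours 6 + 10 + 2 = 18 ≤ 23, interest score 10 + 9 + 13 = 32.
Best is Graphics, Databases, and Networks with total interest score 37.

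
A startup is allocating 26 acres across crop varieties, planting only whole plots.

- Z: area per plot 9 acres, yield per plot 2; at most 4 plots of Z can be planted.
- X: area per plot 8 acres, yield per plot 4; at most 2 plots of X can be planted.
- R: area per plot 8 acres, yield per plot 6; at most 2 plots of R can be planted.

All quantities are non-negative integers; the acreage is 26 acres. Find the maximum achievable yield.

This is a bounded integer knapsack.
1×X and 2×R: area 24 ≤ 26, yield 1·4 + 2·6 = 16.
2×X and 1×R: area 24 ≤ 26, yield 2·4 + 1·6 = 14.
Best is 16.

16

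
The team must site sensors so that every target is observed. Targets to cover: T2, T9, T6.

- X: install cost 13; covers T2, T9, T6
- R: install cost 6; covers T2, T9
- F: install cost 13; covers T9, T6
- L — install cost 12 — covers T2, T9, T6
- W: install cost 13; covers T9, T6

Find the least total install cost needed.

12

The greedy cost-per-new-target heuristic would pick R and L for 18, but a cheaper cover exists.
L alone covers T2, T9, T6 — every target.
Total install cost: 12.
No cover costs less than 12.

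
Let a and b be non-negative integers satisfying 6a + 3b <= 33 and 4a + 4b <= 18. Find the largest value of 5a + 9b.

Relaxing integrality, the LP optimum is 40.50 at (a,b) = (0, 4.5), which is not an integer point.
(a,b)=(0,4): 6·0+3·4=12≤33, 4·0+4·4=16≤18, objective 36.
(a,b)=(1,3): 6·1+3·3=15≤33, 4·1+4·3=16≤18, objective 32.
(a,b)=(0,3): 6·0+3·3=9≤33, 4·0+4·3=12≤18, objective 27.
Maximum is 36 at (a,b)=(0,4).

36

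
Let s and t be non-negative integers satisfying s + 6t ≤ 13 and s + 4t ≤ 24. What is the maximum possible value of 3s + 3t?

39

(s,t)=(13,0): 1·13+6·0=13≤13, 1·13+4·0=13≤24, objective 39.
(s,t)=(12,0): 1·12+6·0=12≤13, 1·12+4·0=12≤24, objective 36.
Maximum is 39 at (s,t)=(13,0).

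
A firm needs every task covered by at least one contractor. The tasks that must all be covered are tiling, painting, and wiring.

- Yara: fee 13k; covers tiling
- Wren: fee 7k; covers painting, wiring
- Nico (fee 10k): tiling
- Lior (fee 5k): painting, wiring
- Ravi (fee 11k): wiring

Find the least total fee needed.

15

Choose Nico and Lior: together they cover tiling, painting, wiring — every task.
Total fee: 10 + 5 = 15.
No cover costs less than 15.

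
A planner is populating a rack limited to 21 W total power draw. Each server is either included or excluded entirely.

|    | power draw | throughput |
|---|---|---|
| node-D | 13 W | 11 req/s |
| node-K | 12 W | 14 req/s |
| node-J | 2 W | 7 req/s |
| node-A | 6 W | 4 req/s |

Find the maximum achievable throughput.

node-K + node-J + node-A: power draw 12 + 2 + 6 = 20 ≤ 21, throughput 14 + 7 + 4 = 25.
node-D + node-J + node-A: power draw 13 + 2 + 6 = 21 ≤ 21, throughput 11 + 7 + 4 = 22.
Best is node-K, node-J, and node-A with total throughput 25.

25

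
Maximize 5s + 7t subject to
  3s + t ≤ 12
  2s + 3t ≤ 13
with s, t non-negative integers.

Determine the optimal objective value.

Relaxing integrality, the LP optimum is 31.43 at (s,t) = (3.29, 2.14), which is not an integer point.
(s,t)=(2,3): 3·2+1·3=9≤12, 2·2+3·3=13≤13, objective 31.
(s,t)=(3,2): 3·3+1·2=11≤12, 2·3+3·2=12≤13, objective 29.
(s,t)=(1,3): 3·1+1·3=6≤12, 2·1+3·3=11≤13, objective 26.
No feasible integer point exceeds 31.

31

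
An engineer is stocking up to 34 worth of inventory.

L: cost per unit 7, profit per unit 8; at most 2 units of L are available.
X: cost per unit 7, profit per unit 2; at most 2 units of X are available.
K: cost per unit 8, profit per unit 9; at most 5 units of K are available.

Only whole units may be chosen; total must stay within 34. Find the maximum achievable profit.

36

This is a bounded integer knapsack.
4×K: cost 32 ≤ 34, profit 4·9 = 36.
1×L and 3×K: cost 31 ≤ 34, profit 1·8 + 3·9 = 35.
Best is 36.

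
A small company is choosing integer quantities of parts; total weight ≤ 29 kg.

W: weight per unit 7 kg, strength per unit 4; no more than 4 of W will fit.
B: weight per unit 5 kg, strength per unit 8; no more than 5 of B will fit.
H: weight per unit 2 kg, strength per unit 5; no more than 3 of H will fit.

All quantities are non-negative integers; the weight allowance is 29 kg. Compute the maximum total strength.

50

5×B and 2×H: weight 29 ≤ 29, strength 5·8 + 2·5 = 50.
4×B and 3×H: weight 26 ≤ 29, strength 4·8 + 3·5 = 47.
Best is 50.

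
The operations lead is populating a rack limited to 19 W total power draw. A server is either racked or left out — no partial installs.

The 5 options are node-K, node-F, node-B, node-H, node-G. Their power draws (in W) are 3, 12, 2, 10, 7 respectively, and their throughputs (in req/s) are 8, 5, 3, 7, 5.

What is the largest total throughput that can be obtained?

18

Take node-K, node-B, and node-H: power draw 3 + 2 + 10 = 15 ≤ 19, throughput 8 + 3 + 7 = 18.
No other feasible combination does better.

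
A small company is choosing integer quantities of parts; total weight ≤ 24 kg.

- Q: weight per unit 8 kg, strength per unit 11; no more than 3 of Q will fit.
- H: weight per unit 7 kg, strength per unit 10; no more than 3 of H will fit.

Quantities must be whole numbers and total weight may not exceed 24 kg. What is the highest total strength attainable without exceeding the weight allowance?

33

This is a bounded integer knapsack.
Take 3×Q: weight 24 ≤ 24, strength 3·11 = 33.
No other integer combination yields more.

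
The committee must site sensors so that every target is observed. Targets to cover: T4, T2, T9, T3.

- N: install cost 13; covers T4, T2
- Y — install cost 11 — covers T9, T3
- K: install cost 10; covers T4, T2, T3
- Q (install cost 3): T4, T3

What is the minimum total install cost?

21

This is an integer covering problem.
Choose Y and K: together they cover T4, T2, T9, T3 — every target.
Total install cost: 11 + 10 = 21.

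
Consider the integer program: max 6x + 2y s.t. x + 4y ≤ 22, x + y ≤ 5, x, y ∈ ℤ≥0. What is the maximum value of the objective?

30

(x,y)=(5,0): 1·5+4·0=5≤22, 1·5+1·0=5≤5, objective 30.
(x,y)=(4,1): 1·4+4·1=8≤22, 1·4+1·1=5≤5, objective 26.
Maximum is 30 at (x,y)=(5,0).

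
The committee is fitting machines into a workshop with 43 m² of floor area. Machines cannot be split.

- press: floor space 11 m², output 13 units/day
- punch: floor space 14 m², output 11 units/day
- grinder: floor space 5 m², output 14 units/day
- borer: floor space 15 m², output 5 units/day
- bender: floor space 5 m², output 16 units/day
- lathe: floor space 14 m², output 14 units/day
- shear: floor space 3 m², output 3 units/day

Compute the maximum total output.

Treat it as a binary knapsack problem.
Allowing fractional choices, the relaxed optimum would be about 63.9, but machines are indivisible.
press + grinder + bender + lathe + shear: floor space 11 + 5 + 5 + 14 + 3 = 38 ≤ 43, output 13 + 14 + 16 + 14 + 3 = 60.
punch + grinder + bender + lathe + shear: floor space 14 + 5 + 5 + 14 + 3 = 41 ≤ 43, output 11 + 14 + 16 + 14 + 3 = 58.
Best is press, grinder, bender, lathe, and shear with total output 60.

60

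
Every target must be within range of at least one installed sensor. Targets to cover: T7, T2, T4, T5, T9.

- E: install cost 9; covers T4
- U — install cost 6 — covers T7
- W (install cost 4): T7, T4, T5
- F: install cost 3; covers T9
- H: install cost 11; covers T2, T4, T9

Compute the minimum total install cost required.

15

The greedy cost-per-new-target heuristic would pick W, F, and H for 18, but a cheaper cover exists.
Choose W and H: together they cover T7, T2, T4, T5, T9 — every target.
Total install cost: 4 + 11 = 15.
No cover costs less than 15.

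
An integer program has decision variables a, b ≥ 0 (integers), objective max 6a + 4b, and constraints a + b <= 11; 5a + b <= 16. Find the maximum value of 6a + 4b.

(a,b)=(1,10): 1·1+1·10=11≤11, 5·1+1·10=15≤16, objective 46.
(a,b)=(0,11): 1·0+1·11=11≤11, 5·0+1·11=11≤16, objective 44.
Maximum is 46 at (a,b)=(1,10).

46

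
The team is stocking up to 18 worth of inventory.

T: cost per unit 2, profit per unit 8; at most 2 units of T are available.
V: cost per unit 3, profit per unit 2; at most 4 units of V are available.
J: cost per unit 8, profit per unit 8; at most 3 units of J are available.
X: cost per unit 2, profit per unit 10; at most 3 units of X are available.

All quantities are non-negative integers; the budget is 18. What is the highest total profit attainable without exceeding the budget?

54

This is a bounded integer knapsack.
X has the best ratio (10/2); taking only X gives at most 3×10 = 30 (stopped by the supply cap of 3).
Mixing does better — 2×T, 1×J, and 3×X: cost 18 ≤ 18, profit 2·8 + 1·8 + 3·10 = 54.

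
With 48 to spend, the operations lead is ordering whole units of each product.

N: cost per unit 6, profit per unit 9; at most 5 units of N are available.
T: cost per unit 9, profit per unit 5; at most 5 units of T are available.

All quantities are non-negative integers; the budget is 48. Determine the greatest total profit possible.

5×N and 2×T: cost 48 ≤ 48, profit 5·9 + 2·5 = 55.
5×N and 1×T: cost 39 ≤ 48, profit 5·9 + 1·5 = 50.
Best is 55.

55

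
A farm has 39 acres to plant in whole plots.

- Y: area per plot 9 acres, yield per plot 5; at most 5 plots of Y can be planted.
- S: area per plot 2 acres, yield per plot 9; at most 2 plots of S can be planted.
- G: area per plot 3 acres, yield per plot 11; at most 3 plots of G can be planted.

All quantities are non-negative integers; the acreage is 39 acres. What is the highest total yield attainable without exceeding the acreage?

61

3×Y, 1×S, and 3×G: area 38 ≤ 39, yield 3·5 + 1·9 + 3·11 = 57.
2×Y, 2×S, and 3×G: area 31 ≤ 39, yield 2·5 + 2·9 + 3·11 = 61.
Best is 61.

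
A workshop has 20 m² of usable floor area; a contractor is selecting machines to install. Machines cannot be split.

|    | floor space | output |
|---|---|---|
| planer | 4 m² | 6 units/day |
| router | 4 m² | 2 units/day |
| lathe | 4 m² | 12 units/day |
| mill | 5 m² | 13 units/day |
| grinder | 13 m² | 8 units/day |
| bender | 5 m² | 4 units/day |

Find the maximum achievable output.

35

This is a 0-1 knapsack instance.
Take planer, lathe, mill, and bender: floor space 4 + 4 + 5 + 5 = 18 ≤ 20, output 6 + 12 + 13 + 4 = 35.
No other feasible combination does better.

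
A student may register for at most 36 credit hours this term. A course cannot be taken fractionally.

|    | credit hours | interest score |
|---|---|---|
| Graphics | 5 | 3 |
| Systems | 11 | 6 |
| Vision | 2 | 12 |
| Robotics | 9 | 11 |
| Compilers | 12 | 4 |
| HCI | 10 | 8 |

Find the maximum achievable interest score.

37

Take Systems, Vision, Robotics, and HCI: credit hours 11 + 2 + 9 + 10 = 32 ≤ 36, interest score 6 + 12 + 11 + 8 = 37.
No other feasible combination does better.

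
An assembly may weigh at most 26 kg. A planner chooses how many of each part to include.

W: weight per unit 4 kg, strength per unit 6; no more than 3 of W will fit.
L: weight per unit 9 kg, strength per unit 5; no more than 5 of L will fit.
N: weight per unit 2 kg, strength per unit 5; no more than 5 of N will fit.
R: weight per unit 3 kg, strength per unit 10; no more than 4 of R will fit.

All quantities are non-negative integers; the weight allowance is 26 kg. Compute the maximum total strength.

R has the best ratio (10/3); taking only R gives at most 4×10 = 40 (stopped by the supply cap of 4).
Mixing does better — 1×W, 5×N, and 4×R: weight 26 ≤ 26, strength 1·6 + 5·5 + 4·10 = 71.

71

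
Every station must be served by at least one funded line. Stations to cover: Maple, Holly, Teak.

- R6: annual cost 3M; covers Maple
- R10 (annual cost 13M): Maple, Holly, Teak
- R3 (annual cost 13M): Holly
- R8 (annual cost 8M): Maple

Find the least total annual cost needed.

R10 alone covers Maple, Holly, Teak — every station.
Total annual cost: 13.

13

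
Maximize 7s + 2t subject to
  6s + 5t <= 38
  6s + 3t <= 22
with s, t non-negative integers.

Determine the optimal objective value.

Relaxing integrality, the LP optimum is 25.67 at (s,t) = (3.67, 0), which is not an integer point.
(s,t)=(3,1): 6·3+5·1=23≤38, 6·3+3·1=21≤22, objective 23.
(s,t)=(3,0): 6·3+5·0=18≤38, 6·3+3·0=18≤22, objective 21.
(s,t)=(2,2): 6·2+5·2=22≤38, 6·2+3·2=18≤22, objective 18.
Maximum is 23 at (s,t)=(3,1).

23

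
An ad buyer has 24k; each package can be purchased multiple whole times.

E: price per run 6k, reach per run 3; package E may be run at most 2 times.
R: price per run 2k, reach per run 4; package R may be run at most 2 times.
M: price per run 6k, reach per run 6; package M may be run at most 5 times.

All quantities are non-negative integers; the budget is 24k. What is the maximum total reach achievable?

26

4×M: price 24 ≤ 24, reach 4·6 = 24.
2×R and 3×M: price 22 ≤ 24, reach 2·4 + 3·6 = 26.
Best is 26.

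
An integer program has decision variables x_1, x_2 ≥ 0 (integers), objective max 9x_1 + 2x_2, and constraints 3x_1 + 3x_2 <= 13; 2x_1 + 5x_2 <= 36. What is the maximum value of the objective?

The continuous relaxation peaks at (4.33, 0) with value 39.00; rounding to a feasible lattice point costs some objective.
(x_1,x_2)=(4,0): 3·4+3·0=12≤13, 2·4+5·0=8≤36, objective 36.
(x_1,x_2)=(3,1): 3·3+3·1=12≤13, 2·3+5·1=11≤36, objective 29.
(x_1,x_2)=(3,0): 3·3+3·0=9≤13, 2·3+5·0=6≤36, objective 27.
The best lattice point is (4,0), giving 36.

36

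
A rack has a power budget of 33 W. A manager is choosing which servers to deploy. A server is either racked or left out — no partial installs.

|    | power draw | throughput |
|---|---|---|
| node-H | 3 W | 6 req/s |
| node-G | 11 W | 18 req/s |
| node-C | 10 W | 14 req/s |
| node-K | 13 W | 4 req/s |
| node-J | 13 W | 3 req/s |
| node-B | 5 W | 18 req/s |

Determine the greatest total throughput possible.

Treat it as a binary knapsack problem.
Allowing fractional choices, the relaxed optimum would be about 57.2, but servers are indivisible.
node-G + node-C + node-B: power draw 11 + 10 + 5 = 26 ≤ 33, throughput 18 + 14 + 18 = 50.
node-H + node-G + node-C + node-B: power draw 3 + 11 + 10 + 5 = 29 ≤ 33, throughput 6 + 18 + 14 + 18 = 56.
Best is node-H, node-G, node-C, and node-B with total throughput 56.

56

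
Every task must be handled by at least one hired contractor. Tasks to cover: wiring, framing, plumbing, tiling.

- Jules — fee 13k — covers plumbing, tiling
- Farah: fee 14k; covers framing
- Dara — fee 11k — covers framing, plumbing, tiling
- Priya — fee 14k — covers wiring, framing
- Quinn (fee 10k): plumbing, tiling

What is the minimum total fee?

The greedy cost-per-new-task heuristic would pick Dara and Priya for 25, but a cheaper cover exists.
Choose Priya and Quinn: together they cover wiring, framing, plumbing, tiling — every task.
Total fee: 14 + 10 = 24.
No cover costs less than 24.

24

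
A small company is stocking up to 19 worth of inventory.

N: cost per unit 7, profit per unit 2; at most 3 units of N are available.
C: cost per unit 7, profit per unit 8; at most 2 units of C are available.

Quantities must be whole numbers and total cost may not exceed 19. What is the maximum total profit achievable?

16

Take 2×C: cost 14 ≤ 19, profit 2·8 = 16.
C has the best ratio (8/7) and is taken to its limit of 2; remaining capacity is filled optimally with the others.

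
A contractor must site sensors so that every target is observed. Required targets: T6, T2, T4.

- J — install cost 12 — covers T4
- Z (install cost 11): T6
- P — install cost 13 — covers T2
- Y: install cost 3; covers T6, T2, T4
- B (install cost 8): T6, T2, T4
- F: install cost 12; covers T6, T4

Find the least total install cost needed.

Y alone covers T6, T2, T4 — every target.
Total install cost: 3.
No cover costs less than 3.

3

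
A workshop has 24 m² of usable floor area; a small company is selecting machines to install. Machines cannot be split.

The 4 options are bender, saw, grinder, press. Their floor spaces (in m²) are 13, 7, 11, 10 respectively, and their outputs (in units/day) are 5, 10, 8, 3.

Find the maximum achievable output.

bender + saw: floor space 13 + 7 = 20 ≤ 24, output 5 + 10 = 15.
saw + grinder: floor space 7 + 11 = 18 ≤ 24, output 10 + 8 = 18.
Best is saw and grinder with total output 18.

18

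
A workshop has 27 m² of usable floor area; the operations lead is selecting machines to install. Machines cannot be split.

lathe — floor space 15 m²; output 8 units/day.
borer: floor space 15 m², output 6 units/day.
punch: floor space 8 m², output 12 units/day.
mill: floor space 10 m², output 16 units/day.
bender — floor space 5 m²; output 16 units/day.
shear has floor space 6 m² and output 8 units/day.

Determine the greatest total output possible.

44

Treat it as a binary knapsack problem.
Allowing fractional choices, the relaxed optimum would be about 49.3, but machines are indivisible.
punch + bender + shear: floor space 8 + 5 + 6 = 19 ≤ 27, output 12 + 16 + 8 = 36.
mill + bender + shear: floor space 10 + 5 + 6 = 21 ≤ 27, output 16 + 16 + 8 = 40.
punch + mill + bender: floor space 8 + 10 + 5 = 23 ≤ 27, output 12 + 16 + 16 = 44.
Best is punch, mill, and bender with total output 44.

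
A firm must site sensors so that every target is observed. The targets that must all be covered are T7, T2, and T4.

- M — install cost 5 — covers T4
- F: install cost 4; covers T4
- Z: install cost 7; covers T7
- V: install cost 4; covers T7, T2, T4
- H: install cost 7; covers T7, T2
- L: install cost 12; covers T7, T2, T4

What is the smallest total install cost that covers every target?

4

V alone covers T7, T2, T4 — every target.
Total install cost: 4.
No cover costs less than 4.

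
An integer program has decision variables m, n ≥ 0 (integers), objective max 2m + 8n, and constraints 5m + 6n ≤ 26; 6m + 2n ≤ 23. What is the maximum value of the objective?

The continuous relaxation peaks at (0, 4.33) with value 34.67; rounding to a feasible lattice point costs some objective.
(m,n)=(0,4): 5·0+6·4=24≤26, 6·0+2·4=8≤23, objective 32.
(m,n)=(1,3): 5·1+6·3=23≤26, 6·1+2·3=12≤23, objective 26.
The best lattice point is (0,4), giving 32.

32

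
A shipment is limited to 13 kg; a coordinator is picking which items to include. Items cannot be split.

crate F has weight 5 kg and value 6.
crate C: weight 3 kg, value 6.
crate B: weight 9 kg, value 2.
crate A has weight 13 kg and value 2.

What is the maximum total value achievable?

Allowing fractional choices, the relaxed optimum would be about 13.1, but items are indivisible.
crate C + crate B: weight 3 + 9 = 12 ≤ 13, value 6 + 2 = 8.
crate F + crate C: weight 5 + 3 = 8 ≤ 13, value 6 + 6 = 12.
Best is crate F and crate C with total value 12.

12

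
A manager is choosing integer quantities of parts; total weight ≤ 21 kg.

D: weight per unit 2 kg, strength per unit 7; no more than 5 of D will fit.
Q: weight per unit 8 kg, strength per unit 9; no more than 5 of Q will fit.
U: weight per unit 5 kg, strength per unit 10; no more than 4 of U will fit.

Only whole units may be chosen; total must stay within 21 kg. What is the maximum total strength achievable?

55

5×D and 2×U: weight 20 ≤ 21, strength 5·7 + 2·10 = 55.
3×D and 3×U: weight 21 ≤ 21, strength 3·7 + 3·10 = 51.
Best is 55.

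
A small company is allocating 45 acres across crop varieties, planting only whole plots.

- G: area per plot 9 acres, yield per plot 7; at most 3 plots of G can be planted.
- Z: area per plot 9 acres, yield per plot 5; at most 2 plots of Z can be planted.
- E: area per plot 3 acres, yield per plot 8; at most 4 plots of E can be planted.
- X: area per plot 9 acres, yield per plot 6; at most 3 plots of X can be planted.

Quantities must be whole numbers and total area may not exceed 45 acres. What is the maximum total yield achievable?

E has the best ratio (8/3); taking only E gives at most 4×8 = 32 (stopped by the supply cap of 4).
Mixing does better — 3×G and 4×E: area 39 ≤ 45, yield 3·7 + 4·8 = 53.

53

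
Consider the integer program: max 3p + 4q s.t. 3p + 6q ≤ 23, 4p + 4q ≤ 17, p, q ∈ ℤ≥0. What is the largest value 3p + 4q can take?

Relaxing integrality, the LP optimum is 16.17 at (p,q) = (0.833, 3.42), which is not an integer point.
(p,q)=(1,3): 3·1+6·3=21≤23, 4·1+4·3=16≤17, objective 15.
(p,q)=(2,2): 3·2+6·2=18≤23, 4·2+4·2=16≤17, objective 14.
(p,q)=(0,3): 3·0+6·3=18≤23, 4·0+4·3=12≤17, objective 12.
Maximum is 15 at (p,q)=(1,3).

15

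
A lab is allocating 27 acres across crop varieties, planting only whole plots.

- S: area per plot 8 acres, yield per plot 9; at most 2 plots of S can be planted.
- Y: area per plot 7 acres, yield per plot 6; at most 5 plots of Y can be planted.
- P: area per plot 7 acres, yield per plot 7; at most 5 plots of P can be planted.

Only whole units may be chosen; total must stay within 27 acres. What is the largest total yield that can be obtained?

This is a bounded integer knapsack.
S has the best ratio (9/8); taking only S gives at most 2×9 = 18 (stopped by the supply cap of 2).
Mixing does better — 2×S and 1×P: area 23 ≤ 27, yield 2·9 + 1·7 = 25.

25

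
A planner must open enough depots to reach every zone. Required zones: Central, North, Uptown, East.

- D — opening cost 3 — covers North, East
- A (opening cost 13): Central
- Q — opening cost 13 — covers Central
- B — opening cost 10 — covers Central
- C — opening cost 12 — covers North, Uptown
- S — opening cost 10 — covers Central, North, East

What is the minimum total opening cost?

22

The greedy cost-per-new-zone heuristic would pick D, B, and C for 25, but a cheaper cover exists.
Choose C and S: together they cover Central, North, Uptown, East — every zone.
Total opening cost: 12 + 10 = 22.
No cover costs less than 22.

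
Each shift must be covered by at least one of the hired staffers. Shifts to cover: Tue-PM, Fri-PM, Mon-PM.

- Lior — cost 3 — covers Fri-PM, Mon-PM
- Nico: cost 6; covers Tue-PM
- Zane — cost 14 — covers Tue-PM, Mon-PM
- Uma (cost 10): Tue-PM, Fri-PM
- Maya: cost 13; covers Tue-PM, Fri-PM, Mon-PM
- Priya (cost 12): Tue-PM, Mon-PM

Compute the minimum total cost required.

This is a weighted set-cover instance.
Choose Lior and Nico: together they cover Tue-PM, Fri-PM, Mon-PM — every shift.
Total cost: 3 + 6 = 9.
No cover costs less than 9.

9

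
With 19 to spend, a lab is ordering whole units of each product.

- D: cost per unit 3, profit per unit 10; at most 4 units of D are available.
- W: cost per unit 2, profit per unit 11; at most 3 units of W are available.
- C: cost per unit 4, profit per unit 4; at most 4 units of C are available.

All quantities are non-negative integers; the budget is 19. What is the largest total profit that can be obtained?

This is a bounded integer knapsack.
W has the best ratio (11/2); taking only W gives at most 3×11 = 33 (stopped by the supply cap of 3).
Mixing does better — 4×D and 3×W: cost 18 ≤ 19, profit 4·10 + 3·11 = 73.

73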